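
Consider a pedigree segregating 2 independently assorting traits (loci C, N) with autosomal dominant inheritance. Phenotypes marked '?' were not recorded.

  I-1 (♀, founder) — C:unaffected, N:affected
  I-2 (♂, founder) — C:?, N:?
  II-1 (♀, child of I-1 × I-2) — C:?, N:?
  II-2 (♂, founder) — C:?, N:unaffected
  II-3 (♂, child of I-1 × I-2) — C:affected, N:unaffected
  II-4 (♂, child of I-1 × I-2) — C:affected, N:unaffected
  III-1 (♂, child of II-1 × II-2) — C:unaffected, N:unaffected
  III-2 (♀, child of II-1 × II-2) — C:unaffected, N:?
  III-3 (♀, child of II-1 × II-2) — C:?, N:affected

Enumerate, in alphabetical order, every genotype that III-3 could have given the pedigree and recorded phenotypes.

C/I-1 un ·: cc
C/I-2 ? ·: Cc|CC
C/II-1 ? I-1×I-2: cc|Cc
C/II-2 ? ·: cc|Cc
C/II-3 aff I-1×I-2: Cc
C/II-4 aff I-1×I-2: Cc
C/III-1 un II-1×II-2: cc
C/III-2 un II-1×II-2: cc
C/III-3 ? II-1×II-2: cc|Cc|CC
⇒ C over [I-1,I-2,II-1,II-2,II-3,II-4,III-1,III-2,III-3]: 13 consistent
N/I-1 aff ·: Nn
N/I-2 ? ·: nn|Nn
N/II-1 ? I-1×I-2: Nn
N/II-2 un ·: nn
N/II-3 un I-1×I-2: nn
N/II-4 un I-1×I-2: nn
N/III-1 un II-1×II-2: nn
N/III-2 ? II-1×II-2: nn|Nn
N/III-3 aff II-1×II-2: Nn
⇒ N over [I-1,I-2,II-1,II-2,II-3,II-4,III-1,III-2,III-3]: 4 consistent

III-3 ∈ {CC Nn, Cc Nn, cc Nn}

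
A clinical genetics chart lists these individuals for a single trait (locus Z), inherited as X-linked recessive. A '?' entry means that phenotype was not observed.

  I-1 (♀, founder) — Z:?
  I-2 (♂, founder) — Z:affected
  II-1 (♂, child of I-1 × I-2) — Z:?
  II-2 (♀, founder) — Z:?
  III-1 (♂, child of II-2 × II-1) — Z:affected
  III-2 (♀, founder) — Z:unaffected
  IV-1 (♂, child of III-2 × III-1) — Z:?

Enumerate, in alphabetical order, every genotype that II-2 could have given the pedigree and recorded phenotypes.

Z/I-1 ? ·: X^ZX^Z|X^ZX^z|X^zX^z
Z/I-2 aff ·: X^zY
Z/II-1 ? I-1×I-2: X^ZY|X^zY
Z/II-2 ? ·: X^ZX^z|X^zX^z
Z/III-1 aff II-2×II-1: X^zY
Z/III-2 un ·: X^ZX^Z|X^ZX^z
Z/IV-1 ? III-2×III-1: X^ZY|X^zY
⇒ Z over [I-1,I-2,II-1,II-2,III-1,III-2,IV-1]: 24 consistent

II-2 ∈ {X^ZX^z, X^zX^z}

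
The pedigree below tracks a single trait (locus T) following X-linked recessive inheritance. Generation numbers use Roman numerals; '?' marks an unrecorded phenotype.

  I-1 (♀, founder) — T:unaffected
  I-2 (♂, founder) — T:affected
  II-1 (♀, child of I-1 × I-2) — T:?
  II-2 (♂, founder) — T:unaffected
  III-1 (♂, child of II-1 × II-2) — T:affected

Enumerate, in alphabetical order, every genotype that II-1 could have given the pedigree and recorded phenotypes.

T/I-1 un ·: X^TX^T|X^TX^t
T/I-2 aff ·: X^tY
T/II-1 ? I-1×I-2: X^TX^t|X^tX^t
T/II-2 un ·: X^TY
T/III-1 aff II-1×II-2: X^tY
⇒ T over [I-1,I-2,II-1,II-2,III-1]: 3 consistent

II-1 ∈ {X^TX^t, X^tX^t}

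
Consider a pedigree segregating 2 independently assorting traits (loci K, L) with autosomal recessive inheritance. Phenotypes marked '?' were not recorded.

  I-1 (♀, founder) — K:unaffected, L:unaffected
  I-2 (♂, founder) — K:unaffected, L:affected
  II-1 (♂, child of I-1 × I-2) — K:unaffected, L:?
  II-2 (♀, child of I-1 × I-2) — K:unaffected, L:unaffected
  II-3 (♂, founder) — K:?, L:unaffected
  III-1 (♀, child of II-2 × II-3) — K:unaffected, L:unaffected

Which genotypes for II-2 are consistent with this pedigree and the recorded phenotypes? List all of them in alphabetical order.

K/I-1 un ·: KK|Kk
K/I-2 un ·: KK|Kk
K/II-1 un I-1×I-2: KK|Kk
K/II-2 un I-1×I-2: KK|Kk
K/II-3 ? ·: KK|Kk|kk
K/III-1 un II-2×II-3: KK|Kk
⇒ K over [I-1,I-2,II-1,II-2,II-3,III-1]: 58 consistent
L/I-1 un ·: LL|Ll
L/I-2 aff ·: ll
L/II-1 ? I-1×I-2: Ll|ll
L/II-2 un I-1×I-2: Ll
L/II-3 un ·: LL|Ll
L/III-1 un II-2×II-3: LL|Ll
⇒ L over [I-1,I-2,II-1,II-2,II-3,III-1]: 12 consistent

II-2 ∈ {KK Ll, Kk Ll}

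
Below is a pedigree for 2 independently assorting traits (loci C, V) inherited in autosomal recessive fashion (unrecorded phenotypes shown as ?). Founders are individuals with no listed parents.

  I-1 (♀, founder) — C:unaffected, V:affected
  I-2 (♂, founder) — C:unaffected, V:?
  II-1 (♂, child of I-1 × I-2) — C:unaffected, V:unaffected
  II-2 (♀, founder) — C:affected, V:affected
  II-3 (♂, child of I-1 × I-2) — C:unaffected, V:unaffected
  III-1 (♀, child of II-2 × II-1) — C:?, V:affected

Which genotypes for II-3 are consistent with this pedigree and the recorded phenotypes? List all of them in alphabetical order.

C/I-1 un ·: CC|Cc
C/I-2 un ·: CC|Cc
C/II-1 un I-1×I-2: CC|Cc
C/II-2 aff ·: cc
C/II-3 un I-1×I-2: CC|Cc
C/III-1 ? II-2×II-1: Cc|cc
⇒ C over [I-1,I-2,II-1,II-2,II-3,III-1]: 19 consistent
V/I-1 aff ·: vv
V/I-2 ? ·: VV|Vv
V/II-1 un I-1×I-2: Vv
V/II-2 aff ·: vv
V/II-3 un I-1×I-2: Vv
V/III-1 aff II-2×II-1: vv
⇒ V over [I-1,I-2,II-1,II-2,II-3,III-1]: 2 consistent

II-3 ∈ {CC Vv, Cc Vv}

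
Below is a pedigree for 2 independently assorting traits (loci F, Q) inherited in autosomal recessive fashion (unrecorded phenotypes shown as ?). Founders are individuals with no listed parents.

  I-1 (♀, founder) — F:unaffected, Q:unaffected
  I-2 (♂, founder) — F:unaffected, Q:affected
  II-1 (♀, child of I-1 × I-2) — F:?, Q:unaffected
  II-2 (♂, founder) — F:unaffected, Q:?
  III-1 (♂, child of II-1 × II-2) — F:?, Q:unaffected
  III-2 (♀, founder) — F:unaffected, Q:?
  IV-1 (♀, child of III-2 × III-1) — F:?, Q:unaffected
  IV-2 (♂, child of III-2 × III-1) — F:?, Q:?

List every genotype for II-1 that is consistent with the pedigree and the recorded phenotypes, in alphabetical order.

II-1 ∈ {FF Qq, Ff Qq, ff Qq}

F/I-1 un ·: FF|Ff
F/I-2 un ·: FF|Ff
F/II-1 ? I-1×I-2: FF|Ff|ff
F/II-2 un ·: FF|Ff
F/III-1 ? II-1×II-2: FF|Ff|ff
F/III-2 un ·: FF|Ff
F/IV-1 ? III-2×III-1: FF|Ff|ff
F/IV-2 ? III-2×III-1: FF|Ff|ff
⇒ F over [I-1,I-2,II-1,II-2,III-1,III-2,IV-1,IV-2]: 246 consistent
Q/I-1 un ·: QQ|Qq
Q/I-2 aff ·: qq
Q/II-1 un I-1×I-2: Qq
Q/II-2 ? ·: QQ|Qq|qq
Q/III-1 un II-1×II-2: QQ|Qq
Q/III-2 ? ·: QQ|Qq|qq
Q/IV-1 un III-2×III-1: QQ|Qq
Q/IV-2 ? III-2×III-1: QQ|Qq|qq
⇒ Q over [I-1,I-2,II-1,II-2,III-1,III-2,IV-1,IV-2]: 96 consistent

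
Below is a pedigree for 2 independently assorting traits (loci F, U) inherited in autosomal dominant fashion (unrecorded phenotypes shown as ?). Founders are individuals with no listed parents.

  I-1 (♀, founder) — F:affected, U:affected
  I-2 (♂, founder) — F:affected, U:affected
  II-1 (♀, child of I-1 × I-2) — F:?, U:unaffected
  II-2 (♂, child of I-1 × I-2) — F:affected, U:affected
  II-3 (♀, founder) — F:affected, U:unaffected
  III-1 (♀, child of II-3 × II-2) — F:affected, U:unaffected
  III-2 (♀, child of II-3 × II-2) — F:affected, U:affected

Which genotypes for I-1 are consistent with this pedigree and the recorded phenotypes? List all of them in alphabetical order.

I-1 ∈ {FF Uu, Ff Uu}

F/I-1 aff ·: Ff|FF
F/I-2 aff ·: Ff|FF
F/II-1 ? I-1×I-2: ff|Ff|FF
F/II-2 aff I-1×I-2: Ff|FF
F/II-3 aff ·: Ff|FF
F/III-1 aff II-3×II-2: Ff|FF
F/III-2 aff II-3×II-2: Ff|FF
⇒ F over [I-1,I-2,II-1,II-2,II-3,III-1,III-2]: 96 consistent
U/I-1 aff ·: Uu
U/I-2 aff ·: Uu
U/II-1 un I-1×I-2: uu
U/II-2 aff I-1×I-2: Uu
U/II-3 un ·: uu
U/III-1 un II-3×II-2: uu
U/III-2 aff II-3×II-2: Uu
⇒ U over [I-1,I-2,II-1,II-2,II-3,III-1,III-2]: 1 consistent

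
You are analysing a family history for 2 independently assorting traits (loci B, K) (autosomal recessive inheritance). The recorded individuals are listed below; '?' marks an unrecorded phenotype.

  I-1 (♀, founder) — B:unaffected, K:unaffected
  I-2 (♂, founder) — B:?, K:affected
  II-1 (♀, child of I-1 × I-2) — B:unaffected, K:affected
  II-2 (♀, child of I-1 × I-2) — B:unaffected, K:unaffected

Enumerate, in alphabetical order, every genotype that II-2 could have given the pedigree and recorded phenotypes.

B/I-1 un ·: BB|Bb
B/I-2 ? ·: BB|Bb|bb
B/II-1 un I-1×I-2: BB|Bb
B/II-2 un I-1×I-2: BB|Bb
⇒ B over [I-1,I-2,II-1,II-2]: 15 consistent
K/I-1 un ·: Kk
K/I-2 aff ·: kk
K/II-1 aff I-1×I-2: kk
K/II-2 un I-1×I-2: Kk
⇒ K over [I-1,I-2,II-1,II-2]: 1 consistent

II-2 ∈ {BB Kk, Bb Kk}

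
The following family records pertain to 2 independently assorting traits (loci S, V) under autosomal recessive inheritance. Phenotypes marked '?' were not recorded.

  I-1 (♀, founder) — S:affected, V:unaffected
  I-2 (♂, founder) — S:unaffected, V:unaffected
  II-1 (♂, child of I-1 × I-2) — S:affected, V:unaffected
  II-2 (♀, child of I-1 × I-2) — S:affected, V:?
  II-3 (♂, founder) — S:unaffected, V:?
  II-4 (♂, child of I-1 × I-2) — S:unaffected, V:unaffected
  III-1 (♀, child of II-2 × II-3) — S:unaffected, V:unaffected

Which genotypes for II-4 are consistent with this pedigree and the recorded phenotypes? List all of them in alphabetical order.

S/I-1 aff ·: ss
S/I-2 un ·: Ss
S/II-1 aff I-1×I-2: ss
S/II-2 aff I-1×I-2: ss
S/II-3 un ·: SS|Ss
S/II-4 un I-1×I-2: Ss
S/III-1 un II-2×II-3: Ss
⇒ S over [I-1,I-2,II-1,II-2,II-3,II-4,III-1]: 2 consistent
V/I-1 un ·: VV|Vv
V/I-2 un ·: VV|Vv
V/II-1 un I-1×I-2: VV|Vv
V/II-2 ? I-1×I-2: VV|Vv|vv
V/II-3 ? ·: VV|Vv|vv
V/II-4 un I-1×I-2: VV|Vv
V/III-1 un II-2×II-3: VV|Vv
⇒ V over [I-1,I-2,II-1,II-2,II-3,II-4,III-1]: 120 consistent

II-4 ∈ {Ss VV, Ss Vv}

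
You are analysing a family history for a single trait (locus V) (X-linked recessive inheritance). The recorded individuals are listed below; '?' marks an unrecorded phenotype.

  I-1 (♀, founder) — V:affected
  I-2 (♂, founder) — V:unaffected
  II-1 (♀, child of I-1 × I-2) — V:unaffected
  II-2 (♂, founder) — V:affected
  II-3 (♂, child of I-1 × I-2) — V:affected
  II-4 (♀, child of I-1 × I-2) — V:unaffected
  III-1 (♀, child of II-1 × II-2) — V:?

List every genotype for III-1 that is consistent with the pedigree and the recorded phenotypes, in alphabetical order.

III-1 ∈ {X^VX^v, X^vX^v}

V/I-1 aff ·: X^vX^v
V/I-2 un ·: X^VY
V/II-1 un I-1×I-2: X^VX^v
V/II-2 aff ·: X^vY
V/II-3 aff I-1×I-2: X^vY
V/II-4 un I-1×I-2: X^VX^v
V/III-1 ? II-1×II-2: X^VX^v|X^vX^v
⇒ V over [I-1,I-2,II-1,II-2,II-3,II-4,III-1]: 2 consistent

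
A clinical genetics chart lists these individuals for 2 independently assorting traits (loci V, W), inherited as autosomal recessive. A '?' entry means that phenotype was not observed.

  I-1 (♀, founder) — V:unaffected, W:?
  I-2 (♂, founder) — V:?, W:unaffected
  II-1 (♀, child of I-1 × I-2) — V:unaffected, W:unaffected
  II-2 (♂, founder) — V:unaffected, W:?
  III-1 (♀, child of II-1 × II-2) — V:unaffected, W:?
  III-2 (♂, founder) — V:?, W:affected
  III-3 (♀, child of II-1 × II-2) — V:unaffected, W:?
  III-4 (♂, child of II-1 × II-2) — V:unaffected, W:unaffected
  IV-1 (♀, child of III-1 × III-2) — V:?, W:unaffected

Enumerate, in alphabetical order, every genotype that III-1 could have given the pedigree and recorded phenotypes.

III-1 ∈ {VV WW, VV Ww, Vv WW, Vv Ww}

V/I-1 un ·: VV|Vv
V/I-2 ? ·: VV|Vv|vv
V/II-1 un I-1×I-2: VV|Vv
V/II-2 un ·: VV|Vv
V/III-1 un II-1×II-2: VV|Vv
V/III-2 ? ·: VV|Vv|vv
V/III-3 un II-1×II-2: VV|Vv
V/III-4 un II-1×II-2: VV|Vv
V/IV-1 ? III-1×III-2: VV|Vv|vv
⇒ V over [I-1,I-2,II-1,II-2,III-1,III-2,III-3,III-4,IV-1]: 632 consistent
W/I-1 ? ·: WW|Ww|ww
W/I-2 un ·: WW|Ww
W/II-1 un I-1×I-2: WW|Ww
W/II-2 ? ·: WW|Ww|ww
W/III-1 ? II-1×II-2: WW|Ww
W/III-2 aff ·: ww
W/III-3 ? II-1×II-2: WW|Ww|ww
W/III-4 un II-1×II-2: WW|Ww
W/IV-1 un III-1×III-2: Ww
⇒ W over [I-1,I-2,II-1,II-2,III-1,III-2,III-3,III-4,IV-1]: 150 consistent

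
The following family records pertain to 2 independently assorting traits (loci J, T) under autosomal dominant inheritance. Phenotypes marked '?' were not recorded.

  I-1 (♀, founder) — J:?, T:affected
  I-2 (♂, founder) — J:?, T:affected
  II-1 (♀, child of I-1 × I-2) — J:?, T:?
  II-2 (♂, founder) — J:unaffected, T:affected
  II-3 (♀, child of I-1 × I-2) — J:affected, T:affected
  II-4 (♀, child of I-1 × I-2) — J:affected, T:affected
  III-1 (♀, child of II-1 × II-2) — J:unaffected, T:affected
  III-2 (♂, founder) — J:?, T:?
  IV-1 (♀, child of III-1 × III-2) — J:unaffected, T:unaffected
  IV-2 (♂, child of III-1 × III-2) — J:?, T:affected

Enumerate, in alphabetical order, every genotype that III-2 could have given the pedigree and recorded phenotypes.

III-2 ∈ {Jj Tt, Jj tt, jj Tt, jj tt}

J/I-1 ? ·: jj|Jj|JJ
J/I-2 ? ·: jj|Jj|JJ
J/II-1 ? I-1×I-2: jj|Jj
J/II-2 un ·: jj
J/II-3 aff I-1×I-2: Jj|JJ
J/II-4 aff I-1×I-2: Jj|JJ
J/III-1 un II-1×II-2: jj
J/III-2 ? ·: jj|Jj
J/IV-1 un III-1×III-2: jj
J/IV-2 ? III-1×III-2: jj|Jj
⇒ J over [I-1,I-2,II-1,II-2,II-3,II-4,III-1,III-2,IV-1,IV-2]: 66 consistent
T/I-1 aff ·: Tt|TT
T/I-2 aff ·: Tt|TT
T/II-1 ? I-1×I-2: tt|Tt|TT
T/II-2 aff ·: Tt|TT
T/II-3 aff I-1×I-2: Tt|TT
T/II-4 aff I-1×I-2: Tt|TT
T/III-1 aff II-1×II-2: Tt
T/III-2 ? ·: tt|Tt
T/IV-1 un III-1×III-2: tt
T/IV-2 aff III-1×III-2: Tt|TT
⇒ T over [I-1,I-2,II-1,II-2,II-3,II-4,III-1,III-2,IV-1,IV-2]: 135 consistent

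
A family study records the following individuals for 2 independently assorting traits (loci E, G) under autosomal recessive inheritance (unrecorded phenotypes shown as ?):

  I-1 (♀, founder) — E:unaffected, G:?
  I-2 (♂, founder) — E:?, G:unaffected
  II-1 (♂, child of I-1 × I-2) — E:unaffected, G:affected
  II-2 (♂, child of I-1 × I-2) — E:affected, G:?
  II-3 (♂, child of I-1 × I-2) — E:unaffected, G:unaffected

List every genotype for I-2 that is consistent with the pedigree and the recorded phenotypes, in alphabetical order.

I-2 ∈ {Ee Gg, ee Gg}

E/I-1 un ·: Ee
E/I-2 ? ·: Ee|ee
E/II-1 un I-1×I-2: EE|Ee
E/II-2 aff I-1×I-2: ee
E/II-3 un I-1×I-2: EE|Ee
⇒ E over [I-1,I-2,II-1,II-2,II-3]: 5 consistent
G/I-1 ? ·: Gg|gg
G/I-2 un ·: Gg
G/II-1 aff I-1×I-2: gg
G/II-2 ? I-1×I-2: GG|Gg|gg
G/II-3 un I-1×I-2: GG|Gg
⇒ G over [I-1,I-2,II-1,II-2,II-3]: 8 consistent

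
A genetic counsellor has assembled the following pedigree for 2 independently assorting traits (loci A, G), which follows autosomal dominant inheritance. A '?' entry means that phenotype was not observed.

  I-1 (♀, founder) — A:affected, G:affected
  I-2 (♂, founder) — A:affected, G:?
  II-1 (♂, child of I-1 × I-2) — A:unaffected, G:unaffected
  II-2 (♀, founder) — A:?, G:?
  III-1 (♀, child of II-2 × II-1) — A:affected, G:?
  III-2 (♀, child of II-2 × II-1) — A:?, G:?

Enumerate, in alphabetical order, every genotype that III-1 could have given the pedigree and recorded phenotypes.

A/I-1 aff ·: Aa
A/I-2 aff ·: Aa
A/II-1 un I-1×I-2: aa
A/II-2 ? ·: Aa|AA
A/III-1 aff II-2×II-1: Aa
A/III-2 ? II-2×II-1: aa|Aa
⇒ A over [I-1,I-2,II-1,II-2,III-1,III-2]: 3 consistent
G/I-1 aff ·: Gg
G/I-2 ? ·: gg|Gg
G/II-1 un I-1×I-2: gg
G/II-2 ? ·: gg|Gg|GG
G/III-1 ? II-2×II-1: gg|Gg
G/III-2 ? II-2×II-1: gg|Gg
⇒ G over [I-1,I-2,II-1,II-2,III-1,III-2]: 12 consistent

III-1 ∈ {Aa Gg, Aa gg}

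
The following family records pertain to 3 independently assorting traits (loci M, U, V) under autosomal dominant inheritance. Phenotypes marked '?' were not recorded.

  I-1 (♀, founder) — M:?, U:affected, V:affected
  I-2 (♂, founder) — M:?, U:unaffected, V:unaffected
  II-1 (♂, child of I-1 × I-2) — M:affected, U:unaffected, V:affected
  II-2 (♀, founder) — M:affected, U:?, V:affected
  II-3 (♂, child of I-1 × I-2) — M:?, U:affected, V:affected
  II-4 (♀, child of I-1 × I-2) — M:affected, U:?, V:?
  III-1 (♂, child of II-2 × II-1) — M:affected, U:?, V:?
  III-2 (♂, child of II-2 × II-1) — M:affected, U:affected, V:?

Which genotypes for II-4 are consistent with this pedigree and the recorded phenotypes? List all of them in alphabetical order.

II-4 ∈ {MM Uu Vv, MM Uu vv, MM uu Vv, MM uu vv, Mm Uu Vv, Mm Uu vv, Mm uu Vv, Mm uu vv}

M/I-1 ? ·: mm|Mm|MM
M/I-2 ? ·: mm|Mm|MM
M/II-1 aff I-1×I-2: Mm|MM
M/II-2 aff ·: Mm|MM
M/II-3 ? I-1×I-2: mm|Mm|MM
M/II-4 aff I-1×I-2: Mm|MM
M/III-1 aff II-2×II-1: Mm|MM
M/III-2 aff II-2×II-1: Mm|MM
⇒ M over [I-1,I-2,II-1,II-2,II-3,II-4,III-1,III-2]: 235 consistent
U/I-1 aff ·: Uu
U/I-2 un ·: uu
U/II-1 un I-1×I-2: uu
U/II-2 ? ·: Uu|UU
U/II-3 aff I-1×I-2: Uu
U/II-4 ? I-1×I-2: uu|Uu
U/III-1 ? II-2×II-1: uu|Uu
U/III-2 aff II-2×II-1: Uu
⇒ U over [I-1,I-2,II-1,II-2,II-3,II-4,III-1,III-2]: 6 consistent
V/I-1 aff ·: Vv|VV
V/I-2 un ·: vv
V/II-1 aff I-1×I-2: Vv
V/II-2 aff ·: Vv|VV
V/II-3 aff I-1×I-2: Vv
V/II-4 ? I-1×I-2: vv|Vv
V/III-1 ? II-2×II-1: vv|Vv|VV
V/III-2 ? II-2×II-1: vv|Vv|VV
⇒ V over [I-1,I-2,II-1,II-2,II-3,II-4,III-1,III-2]: 39 consistent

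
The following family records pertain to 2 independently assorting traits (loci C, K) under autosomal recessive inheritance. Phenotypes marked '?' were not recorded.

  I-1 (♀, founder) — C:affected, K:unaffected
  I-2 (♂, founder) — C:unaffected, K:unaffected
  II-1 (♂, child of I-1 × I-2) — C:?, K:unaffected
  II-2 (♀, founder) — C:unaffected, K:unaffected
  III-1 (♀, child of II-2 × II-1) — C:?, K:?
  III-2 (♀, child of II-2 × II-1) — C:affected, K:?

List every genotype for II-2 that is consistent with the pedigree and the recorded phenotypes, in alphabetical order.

II-2 ∈ {Cc KK, Cc Kk}

C/I-1 aff ·: cc
C/I-2 un ·: CC|Cc
C/II-1 ? I-1×I-2: Cc|cc
C/II-2 un ·: Cc
C/III-1 ? II-2×II-1: CC|Cc|cc
C/III-2 aff II-2×II-1: cc
⇒ C over [I-1,I-2,II-1,II-2,III-1,III-2]: 8 consistent
K/I-1 un ·: KK|Kk
K/I-2 un ·: KK|Kk
K/II-1 un I-1×I-2: KK|Kk
K/II-2 un ·: KK|Kk
K/III-1 ? II-2×II-1: KK|Kk|kk
K/III-2 ? II-2×II-1: KK|Kk|kk
⇒ K over [I-1,I-2,II-1,II-2,III-1,III-2]: 59 consistent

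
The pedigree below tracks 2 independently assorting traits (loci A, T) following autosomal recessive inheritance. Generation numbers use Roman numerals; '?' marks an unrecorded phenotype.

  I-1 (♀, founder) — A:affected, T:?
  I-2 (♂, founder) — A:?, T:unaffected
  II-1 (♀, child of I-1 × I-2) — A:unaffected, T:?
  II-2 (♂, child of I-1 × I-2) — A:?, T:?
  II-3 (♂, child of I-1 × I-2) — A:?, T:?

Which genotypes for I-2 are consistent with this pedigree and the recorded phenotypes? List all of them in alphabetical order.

A/I-1 aff ·: aa
A/I-2 ? ·: AA|Aa
A/II-1 un I-1×I-2: Aa
A/II-2 ? I-1×I-2: Aa|aa
A/II-3 ? I-1×I-2: Aa|aa
⇒ A over [I-1,I-2,II-1,II-2,II-3]: 5 consistent
T/I-1 ? ·: TT|Tt|tt
T/I-2 un ·: TT|Tt
T/II-1 ? I-1×I-2: TT|Tt|tt
T/II-2 ? I-1×I-2: TT|Tt|tt
T/II-3 ? I-1×I-2: TT|Tt|tt
⇒ T over [I-1,I-2,II-1,II-2,II-3]: 53 consistent

I-2 ∈ {AA TT, AA Tt, Aa TT, Aa Tt}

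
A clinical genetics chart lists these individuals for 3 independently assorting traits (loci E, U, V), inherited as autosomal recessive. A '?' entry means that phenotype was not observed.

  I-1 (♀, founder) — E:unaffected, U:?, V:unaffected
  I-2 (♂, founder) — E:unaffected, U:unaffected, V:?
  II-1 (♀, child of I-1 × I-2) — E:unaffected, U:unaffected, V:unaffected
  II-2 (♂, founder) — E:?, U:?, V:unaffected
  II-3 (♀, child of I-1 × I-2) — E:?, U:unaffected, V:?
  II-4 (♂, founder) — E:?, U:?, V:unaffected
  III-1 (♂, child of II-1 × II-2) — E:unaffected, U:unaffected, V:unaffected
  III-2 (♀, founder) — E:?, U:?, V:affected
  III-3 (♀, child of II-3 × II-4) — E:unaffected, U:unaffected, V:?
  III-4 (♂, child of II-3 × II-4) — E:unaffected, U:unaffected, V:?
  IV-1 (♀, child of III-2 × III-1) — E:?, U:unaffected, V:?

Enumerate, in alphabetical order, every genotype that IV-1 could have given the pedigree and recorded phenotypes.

E/I-1 un ·: EE|Ee
E/I-2 un ·: EE|Ee
E/II-1 un I-1×I-2: EE|Ee
E/II-2 ? ·: EE|Ee|ee
E/II-3 ? I-1×I-2: EE|Ee|ee
E/II-4 ? ·: EE|Ee|ee
E/III-1 un II-1×II-2: EE|Ee
E/III-2 ? ·: EE|Ee|ee
E/III-3 un II-3×II-4: EE|Ee
E/III-4 un II-3×II-4: EE|Ee
E/IV-1 ? III-2×III-1: EE|Ee|ee
⇒ E over [I-1,I-2,II-1,II-2,II-3,II-4,III-1,III-2,III-3,III-4,IV-1]: 2529 consistent
U/I-1 ? ·: UU|Uu|uu
U/I-2 un ·: UU|Uu
U/II-1 un I-1×I-2: UU|Uu
U/II-2 ? ·: UU|Uu|uu
U/II-3 un I-1×I-2: UU|Uu
U/II-4 ? ·: UU|Uu|uu
U/III-1 un II-1×II-2: UU|Uu
U/III-2 ? ·: UU|Uu|uu
U/III-3 un II-3×II-4: UU|Uu
U/III-4 un II-3×II-4: UU|Uu
U/IV-1 un III-2×III-1: UU|Uu
⇒ U over [I-1,I-2,II-1,II-2,II-3,II-4,III-1,III-2,III-3,III-4,IV-1]: 2367 consistent
V/I-1 un ·: VV|Vv
V/I-2 ? ·: VV|Vv|vv
V/II-1 un I-1×I-2: VV|Vv
V/II-2 un ·: VV|Vv
V/II-3 ? I-1×I-2: VV|Vv|vv
V/II-4 un ·: VV|Vv
V/III-1 un II-1×II-2: VV|Vv
V/III-2 aff ·: vv
V/III-3 ? II-3×II-4: VV|Vv|vv
V/III-4 ? II-3×II-4: VV|Vv|vv
V/IV-1 ? III-2×III-1: Vv|vv
⇒ V over [I-1,I-2,II-1,II-2,II-3,II-4,III-1,III-2,III-3,III-4,IV-1]: 796 consistent

IV-1 ∈ {EE UU Vv, EE UU vv, EE Uu Vv, EE Uu vv, Ee UU Vv, Ee UU vv, Ee Uu Vv, Ee Uu vv, ee UU Vv, ee UU vv, ee Uu Vv, ee Uu vv}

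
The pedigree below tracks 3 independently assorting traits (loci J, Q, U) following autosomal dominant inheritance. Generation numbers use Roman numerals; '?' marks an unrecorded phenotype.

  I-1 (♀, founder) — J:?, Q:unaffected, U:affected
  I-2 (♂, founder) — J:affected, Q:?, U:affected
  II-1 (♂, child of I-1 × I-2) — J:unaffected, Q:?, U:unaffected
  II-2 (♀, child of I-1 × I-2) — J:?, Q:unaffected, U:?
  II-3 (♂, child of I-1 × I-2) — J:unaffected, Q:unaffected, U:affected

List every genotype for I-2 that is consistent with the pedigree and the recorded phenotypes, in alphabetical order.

J/I-1 ? ·: jj|Jj
J/I-2 aff ·: Jj
J/II-1 un I-1×I-2: jj
J/II-2 ? I-1×I-2: jj|Jj|JJ
J/II-3 un I-1×I-2: jj
⇒ J over [I-1,I-2,II-1,II-2,II-3]: 5 consistent
Q/I-1 un ·: qq
Q/I-2 ? ·: qq|Qq
Q/II-1 ? I-1×I-2: qq|Qq
Q/II-2 un I-1×I-2: qq
Q/II-3 un I-1×I-2: qq
⇒ Q over [I-1,I-2,II-1,II-2,II-3]: 3 consistent
U/I-1 aff ·: Uu
U/I-2 aff ·: Uu
U/II-1 un I-1×I-2: uu
U/II-2 ? I-1×I-2: uu|Uu|UU
U/II-3 aff I-1×I-2: Uu|UU
⇒ U over [I-1,I-2,II-1,II-2,II-3]: 6 consistent

I-2 ∈ {Jj Qq Uu, Jj qq Uu}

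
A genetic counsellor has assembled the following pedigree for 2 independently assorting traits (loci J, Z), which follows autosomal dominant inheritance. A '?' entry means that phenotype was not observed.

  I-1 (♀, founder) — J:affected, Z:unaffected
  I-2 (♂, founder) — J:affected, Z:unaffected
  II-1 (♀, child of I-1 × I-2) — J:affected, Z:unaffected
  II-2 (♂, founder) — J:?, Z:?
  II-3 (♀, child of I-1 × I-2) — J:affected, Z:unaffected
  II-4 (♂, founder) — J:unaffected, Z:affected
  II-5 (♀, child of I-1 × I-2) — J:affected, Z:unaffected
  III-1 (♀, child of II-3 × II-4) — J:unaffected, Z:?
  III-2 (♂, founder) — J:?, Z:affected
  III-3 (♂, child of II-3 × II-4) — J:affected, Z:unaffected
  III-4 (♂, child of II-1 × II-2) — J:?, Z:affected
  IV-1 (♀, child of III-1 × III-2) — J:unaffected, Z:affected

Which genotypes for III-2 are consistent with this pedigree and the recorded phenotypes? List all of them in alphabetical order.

III-2 ∈ {Jj ZZ, Jj Zz, jj ZZ, jj Zz}

J/I-1 aff ·: Jj|JJ
J/I-2 aff ·: Jj|JJ
J/II-1 aff I-1×I-2: Jj|JJ
J/II-2 ? ·: jj|Jj|JJ
J/II-3 aff I-1×I-2: Jj
J/II-4 un ·: jj
J/II-5 aff I-1×I-2: Jj|JJ
J/III-1 un II-3×II-4: jj
J/III-2 ? ·: jj|Jj
J/III-3 aff II-3×II-4: Jj
J/III-4 ? II-1×II-2: jj|Jj|JJ
J/IV-1 un III-1×III-2: jj
⇒ J over [I-1,I-2,II-1,II-2,II-3,II-4,II-5,III-1,III-2,III-3,III-4,IV-1]: 132 consistent
Z/I-1 un ·: zz
Z/I-2 un ·: zz
Z/II-1 un I-1×I-2: zz
Z/II-2 ? ·: Zz|ZZ
Z/II-3 un I-1×I-2: zz
Z/II-4 aff ·: Zz
Z/II-5 un I-1×I-2: zz
Z/III-1 ? II-3×II-4: zz|Zz
Z/III-2 aff ·: Zz|ZZ
Z/III-3 un II-3×II-4: zz
Z/III-4 aff II-1×II-2: Zz
Z/IV-1 aff III-1×III-2: Zz|ZZ
⇒ Z over [I-1,I-2,II-1,II-2,II-3,II-4,II-5,III-1,III-2,III-3,III-4,IV-1]: 12 consistent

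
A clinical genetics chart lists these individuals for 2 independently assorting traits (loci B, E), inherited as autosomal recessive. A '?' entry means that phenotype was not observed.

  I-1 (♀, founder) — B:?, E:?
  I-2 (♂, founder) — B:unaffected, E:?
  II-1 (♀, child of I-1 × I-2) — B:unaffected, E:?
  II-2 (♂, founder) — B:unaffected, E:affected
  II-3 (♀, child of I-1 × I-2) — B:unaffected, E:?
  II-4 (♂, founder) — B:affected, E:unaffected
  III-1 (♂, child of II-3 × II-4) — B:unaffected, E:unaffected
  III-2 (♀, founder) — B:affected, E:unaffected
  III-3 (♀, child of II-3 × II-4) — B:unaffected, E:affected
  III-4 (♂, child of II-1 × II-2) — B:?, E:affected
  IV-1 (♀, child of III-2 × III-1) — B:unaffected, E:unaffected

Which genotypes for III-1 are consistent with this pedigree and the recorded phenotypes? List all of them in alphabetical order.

III-1 ∈ {Bb EE, Bb Ee}

B/I-1 ? ·: BB|Bb|bb
B/I-2 un ·: BB|Bb
B/II-1 un I-1×I-2: BB|Bb
B/II-2 un ·: BB|Bb
B/II-3 un I-1×I-2: BB|Bb
B/II-4 aff ·: bb
B/III-1 un II-3×II-4: Bb
B/III-2 aff ·: bb
B/III-3 un II-3×II-4: Bb
B/III-4 ? II-1×II-2: BB|Bb|bb
B/IV-1 un III-2×III-1: Bb
⇒ B over [I-1,I-2,II-1,II-2,II-3,II-4,III-1,III-2,III-3,III-4,IV-1]: 61 consistent
E/I-1 ? ·: EE|Ee|ee
E/I-2 ? ·: EE|Ee|ee
E/II-1 ? I-1×I-2: Ee|ee
E/II-2 aff ·: ee
E/II-3 ? I-1×I-2: Ee|ee
E/II-4 un ·: Ee
E/III-1 un II-3×II-4: EE|Ee
E/III-2 un ·: EE|Ee
E/III-3 aff II-3×II-4: ee
E/III-4 aff II-1×II-2: ee
E/IV-1 un III-2×III-1: EE|Ee
⇒ E over [I-1,I-2,II-1,II-2,II-3,II-4,III-1,III-2,III-3,III-4,IV-1]: 98 consistent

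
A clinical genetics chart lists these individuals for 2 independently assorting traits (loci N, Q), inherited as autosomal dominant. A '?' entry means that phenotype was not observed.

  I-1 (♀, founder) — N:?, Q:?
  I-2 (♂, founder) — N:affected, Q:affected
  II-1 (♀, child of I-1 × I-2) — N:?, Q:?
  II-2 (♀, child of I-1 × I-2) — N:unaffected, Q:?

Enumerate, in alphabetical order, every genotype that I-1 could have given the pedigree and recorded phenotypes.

N/I-1 ? ·: nn|Nn
N/I-2 aff ·: Nn
N/II-1 ? I-1×I-2: nn|Nn|NN
N/II-2 un I-1×I-2: nn
⇒ N over [I-1,I-2,II-1,II-2]: 5 consistent
Q/I-1 ? ·: qq|Qq|QQ
Q/I-2 aff ·: Qq|QQ
Q/II-1 ? I-1×I-2: qq|Qq|QQ
Q/II-2 ? I-1×I-2: qq|Qq|QQ
⇒ Q over [I-1,I-2,II-1,II-2]: 23 consistent

I-1 ∈ {Nn QQ, Nn Qq, Nn qq, nn QQ, nn Qq, nn qq}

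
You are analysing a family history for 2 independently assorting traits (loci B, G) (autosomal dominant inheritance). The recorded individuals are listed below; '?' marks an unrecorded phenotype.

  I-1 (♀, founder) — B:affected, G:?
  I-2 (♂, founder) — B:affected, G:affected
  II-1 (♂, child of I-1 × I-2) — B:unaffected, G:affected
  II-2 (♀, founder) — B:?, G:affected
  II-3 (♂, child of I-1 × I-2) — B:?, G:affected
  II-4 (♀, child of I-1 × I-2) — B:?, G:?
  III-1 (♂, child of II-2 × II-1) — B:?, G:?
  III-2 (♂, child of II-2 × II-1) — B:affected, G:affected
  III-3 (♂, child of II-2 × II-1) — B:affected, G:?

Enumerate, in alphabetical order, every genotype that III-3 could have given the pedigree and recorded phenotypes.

B/I-1 aff ·: Bb
B/I-2 aff ·: Bb
B/II-1 un I-1×I-2: bb
B/II-2 ? ·: Bb|BB
B/II-3 ? I-1×I-2: bb|Bb|BB
B/II-4 ? I-1×I-2: bb|Bb|BB
B/III-1 ? II-2×II-1: bb|Bb
B/III-2 aff II-2×II-1: Bb
B/III-3 aff II-2×II-1: Bb
⇒ B over [I-1,I-2,II-1,II-2,II-3,II-4,III-1,III-2,III-3]: 27 consistent
G/I-1 ? ·: gg|Gg|GG
G/I-2 aff ·: Gg|GG
G/II-1 aff I-1×I-2: Gg|GG
G/II-2 aff ·: Gg|GG
G/II-3 aff I-1×I-2: Gg|GG
G/II-4 ? I-1×I-2: gg|Gg|GG
G/III-1 ? II-2×II-1: gg|Gg|GG
G/III-2 aff II-2×II-1: Gg|GG
G/III-3 ? II-2×II-1: gg|Gg|GG
⇒ G over [I-1,I-2,II-1,II-2,II-3,II-4,III-1,III-2,III-3]: 577 consistent

III-3 ∈ {Bb GG, Bb Gg, Bb gg}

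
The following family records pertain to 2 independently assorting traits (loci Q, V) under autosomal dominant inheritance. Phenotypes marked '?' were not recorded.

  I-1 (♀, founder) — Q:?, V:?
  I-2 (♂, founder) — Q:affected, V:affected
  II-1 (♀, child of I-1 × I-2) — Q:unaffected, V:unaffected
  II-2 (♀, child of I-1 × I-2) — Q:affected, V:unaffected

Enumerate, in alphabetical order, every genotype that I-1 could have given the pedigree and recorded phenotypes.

I-1 ∈ {Qq Vv, Qq vv, qq Vv, qq vv}

Q/I-1 ? ·: qq|Qq
Q/I-2 aff ·: Qq
Q/II-1 un I-1×I-2: qq
Q/II-2 aff I-1×I-2: Qq|QQ
⇒ Q over [I-1,I-2,II-1,II-2]: 3 consistent
V/I-1 ? ·: vv|Vv
V/I-2 aff ·: Vv
V/II-1 un I-1×I-2: vv
V/II-2 un I-1×I-2: vv
⇒ V over [I-1,I-2,II-1,II-2]: 2 consistent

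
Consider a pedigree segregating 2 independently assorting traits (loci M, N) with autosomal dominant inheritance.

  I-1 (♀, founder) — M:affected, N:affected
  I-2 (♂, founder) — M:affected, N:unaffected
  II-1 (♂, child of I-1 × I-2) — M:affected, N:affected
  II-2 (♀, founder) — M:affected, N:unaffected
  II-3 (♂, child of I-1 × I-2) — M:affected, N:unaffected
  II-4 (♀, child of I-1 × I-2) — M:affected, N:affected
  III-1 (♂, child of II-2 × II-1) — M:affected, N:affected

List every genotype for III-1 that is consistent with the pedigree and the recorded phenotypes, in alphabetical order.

M/I-1 aff ·: Mm|MM
M/I-2 aff ·: Mm|MM
M/II-1 aff I-1×I-2: Mm|MM
M/II-2 aff ·: Mm|MM
M/II-3 aff I-1×I-2: Mm|MM
M/II-4 aff I-1×I-2: Mm|MM
M/III-1 aff II-2×II-1: Mm|MM
⇒ M over [I-1,I-2,II-1,II-2,II-3,II-4,III-1]: 87 consistent
N/I-1 aff ·: Nn
N/I-2 un ·: nn
N/II-1 aff I-1×I-2: Nn
N/II-2 un ·: nn
N/II-3 un I-1×I-2: nn
N/II-4 aff I-1×I-2: Nn
N/III-1 aff II-2×II-1: Nn
⇒ N over [I-1,I-2,II-1,II-2,II-3,II-4,III-1]: 1 consistent

III-1 ∈ {MM Nn, Mm Nn}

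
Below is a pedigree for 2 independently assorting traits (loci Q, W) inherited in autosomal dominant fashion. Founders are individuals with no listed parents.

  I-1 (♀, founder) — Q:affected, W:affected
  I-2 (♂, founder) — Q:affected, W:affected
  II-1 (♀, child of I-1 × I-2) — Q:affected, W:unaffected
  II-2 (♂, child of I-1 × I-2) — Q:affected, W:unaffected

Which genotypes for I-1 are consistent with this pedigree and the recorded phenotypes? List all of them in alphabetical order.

I-1 ∈ {QQ Ww, Qq Ww}

Q/I-1 aff ·: Qq|QQ
Q/I-2 aff ·: Qq|QQ
Q/II-1 aff I-1×I-2: Qq|QQ
Q/II-2 aff I-1×I-2: Qq|QQ
⇒ Q over [I-1,I-2,II-1,II-2]: 13 consistent
W/I-1 aff ·: Ww
W/I-2 aff ·: Ww
W/II-1 un I-1×I-2: ww
W/II-2 un I-1×I-2: ww
⇒ W over [I-1,I-2,II-1,II-2]: 1 consistent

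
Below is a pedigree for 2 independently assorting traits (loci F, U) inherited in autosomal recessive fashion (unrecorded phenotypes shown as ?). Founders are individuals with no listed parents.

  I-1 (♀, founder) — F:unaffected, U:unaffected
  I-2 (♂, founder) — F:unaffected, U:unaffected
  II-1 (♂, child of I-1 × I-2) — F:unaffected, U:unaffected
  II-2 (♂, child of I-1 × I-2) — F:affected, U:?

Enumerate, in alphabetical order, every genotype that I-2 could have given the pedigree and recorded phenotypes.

I-2 ∈ {Ff UU, Ff Uu}

F/I-1 un ·: Ff
F/I-2 un ·: Ff
F/II-1 un I-1×I-2: FF|Ff
F/II-2 aff I-1×I-2: ff
⇒ F over [I-1,I-2,II-1,II-2]: 2 consistent
U/I-1 un ·: UU|Uu
U/I-2 un ·: UU|Uu
U/II-1 un I-1×I-2: UU|Uu
U/II-2 ? I-1×I-2: UU|Uu|uu
⇒ U over [I-1,I-2,II-1,II-2]: 15 consistent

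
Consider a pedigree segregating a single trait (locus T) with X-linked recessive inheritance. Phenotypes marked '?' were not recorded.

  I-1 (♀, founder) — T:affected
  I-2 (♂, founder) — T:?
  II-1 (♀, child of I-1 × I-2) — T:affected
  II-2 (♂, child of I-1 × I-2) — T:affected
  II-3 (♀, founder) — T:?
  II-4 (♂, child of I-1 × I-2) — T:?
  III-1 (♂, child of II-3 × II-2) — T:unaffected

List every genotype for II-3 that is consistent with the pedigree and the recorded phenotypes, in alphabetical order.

II-3 ∈ {X^TX^T, X^TX^t}

T/I-1 aff ·: X^tX^t
T/I-2 ? ·: X^tY
T/II-1 aff I-1×I-2: X^tX^t
T/II-2 aff I-1×I-2: X^tY
T/II-3 ? ·: X^TX^T|X^TX^t
T/II-4 ? I-1×I-2: X^tY
T/III-1 un II-3×II-2: X^TY
⇒ T over [I-1,I-2,II-1,II-2,II-3,II-4,III-1]: 2 consistent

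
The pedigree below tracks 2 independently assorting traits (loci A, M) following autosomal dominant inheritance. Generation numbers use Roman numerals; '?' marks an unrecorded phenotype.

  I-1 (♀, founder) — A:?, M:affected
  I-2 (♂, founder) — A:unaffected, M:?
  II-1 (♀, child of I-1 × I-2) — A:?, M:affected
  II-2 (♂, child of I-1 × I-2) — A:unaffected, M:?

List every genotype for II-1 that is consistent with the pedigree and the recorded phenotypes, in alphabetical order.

II-1 ∈ {Aa MM, Aa Mm, aa MM, aa Mm}

A/I-1 ? ·: aa|Aa
A/I-2 un ·: aa
A/II-1 ? I-1×I-2: aa|Aa
A/II-2 un I-1×I-2: aa
⇒ A over [I-1,I-2,II-1,II-2]: 3 consistent
M/I-1 aff ·: Mm|MM
M/I-2 ? ·: mm|Mm|MM
M/II-1 aff I-1×I-2: Mm|MM
M/II-2 ? I-1×I-2: mm|Mm|MM
⇒ M over [I-1,I-2,II-1,II-2]: 18 consistent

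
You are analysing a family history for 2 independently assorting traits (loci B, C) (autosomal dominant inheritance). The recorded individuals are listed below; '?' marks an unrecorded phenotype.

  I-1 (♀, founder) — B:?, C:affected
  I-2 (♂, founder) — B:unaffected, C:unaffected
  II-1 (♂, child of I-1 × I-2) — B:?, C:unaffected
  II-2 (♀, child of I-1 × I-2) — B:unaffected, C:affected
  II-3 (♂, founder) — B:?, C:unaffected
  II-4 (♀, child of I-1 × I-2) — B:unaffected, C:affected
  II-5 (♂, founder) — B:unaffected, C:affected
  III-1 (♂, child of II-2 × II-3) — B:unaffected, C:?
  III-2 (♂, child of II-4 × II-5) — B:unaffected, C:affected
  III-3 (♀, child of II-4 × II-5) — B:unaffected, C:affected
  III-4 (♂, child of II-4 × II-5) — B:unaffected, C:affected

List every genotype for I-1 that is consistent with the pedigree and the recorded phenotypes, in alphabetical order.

I-1 ∈ {Bb Cc, bb Cc}

B/I-1 ? ·: bb|Bb
B/I-2 un ·: bb
B/II-1 ? I-1×I-2: bb|Bb
B/II-2 un I-1×I-2: bb
B/II-3 ? ·: bb|Bb
B/II-4 un I-1×I-2: bb
B/II-5 un ·: bb
B/III-1 un II-2×II-3: bb
B/III-2 un II-4×II-5: bb
B/III-3 un II-4×II-5: bb
B/III-4 un II-4×II-5: bb
⇒ B over [I-1,I-2,II-1,II-2,II-3,II-4,II-5,III-1,III-2,III-3,III-4]: 6 consistent
C/I-1 aff ·: Cc
C/I-2 un ·: cc
C/II-1 un I-1×I-2: cc
C/II-2 aff I-1×I-2: Cc
C/II-3 un ·: cc
C/II-4 aff I-1×I-2: Cc
C/II-5 aff ·: Cc|CC
C/III-1 ? II-2×II-3: cc|Cc
C/III-2 aff II-4×II-5: Cc|CC
C/III-3 aff II-4×II-5: Cc|CC
C/III-4 aff II-4×II-5: Cc|CC
⇒ C over [I-1,I-2,II-1,II-2,II-3,II-4,II-5,III-1,III-2,III-3,III-4]: 32 consistent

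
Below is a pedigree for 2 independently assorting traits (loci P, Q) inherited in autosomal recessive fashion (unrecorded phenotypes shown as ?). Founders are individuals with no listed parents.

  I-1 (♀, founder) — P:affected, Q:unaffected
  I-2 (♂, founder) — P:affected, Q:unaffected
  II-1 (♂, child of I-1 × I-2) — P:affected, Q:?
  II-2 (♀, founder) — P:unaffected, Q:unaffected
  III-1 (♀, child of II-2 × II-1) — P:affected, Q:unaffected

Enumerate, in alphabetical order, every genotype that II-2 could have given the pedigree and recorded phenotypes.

P/I-1 aff ·: pp
P/I-2 aff ·: pp
P/II-1 aff I-1×I-2: pp
P/II-2 un ·: Pp
P/III-1 aff II-2×II-1: pp
⇒ P over [I-1,I-2,II-1,II-2,III-1]: 1 consistent
Q/I-1 un ·: QQ|Qq
Q/I-2 un ·: QQ|Qq
Q/II-1 ? I-1×I-2: QQ|Qq|qq
Q/II-2 un ·: QQ|Qq
Q/III-1 un II-2×II-1: QQ|Qq
⇒ Q over [I-1,I-2,II-1,II-2,III-1]: 26 consistent

II-2 ∈ {Pp QQ, Pp Qq}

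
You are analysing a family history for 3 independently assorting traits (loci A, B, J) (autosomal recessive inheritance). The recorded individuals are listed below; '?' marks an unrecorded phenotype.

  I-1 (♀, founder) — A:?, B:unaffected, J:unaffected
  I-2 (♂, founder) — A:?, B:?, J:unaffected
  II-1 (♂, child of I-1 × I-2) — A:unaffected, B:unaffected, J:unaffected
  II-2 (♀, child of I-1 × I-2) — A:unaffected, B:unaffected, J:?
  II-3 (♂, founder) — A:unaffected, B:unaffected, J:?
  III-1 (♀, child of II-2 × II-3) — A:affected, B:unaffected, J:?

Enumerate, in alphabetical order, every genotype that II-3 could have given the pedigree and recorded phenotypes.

A/I-1 ? ·: AA|Aa|aa
A/I-2 ? ·: AA|Aa|aa
A/II-1 un I-1×I-2: AA|Aa
A/II-2 un I-1×I-2: Aa
A/II-3 un ·: Aa
A/III-1 aff II-2×II-3: aa
⇒ A over [I-1,I-2,II-1,II-2,II-3,III-1]: 10 consistent
B/I-1 un ·: BB|Bb
B/I-2 ? ·: BB|Bb|bb
B/II-1 un I-1×I-2: BB|Bb
B/II-2 un I-1×I-2: BB|Bb
B/II-3 un ·: BB|Bb
B/III-1 un II-2×II-3: BB|Bb
⇒ B over [I-1,I-2,II-1,II-2,II-3,III-1]: 53 consistent
J/I-1 un ·: JJ|Jj
J/I-2 un ·: JJ|Jj
J/II-1 un I-1×I-2: JJ|Jj
J/II-2 ? I-1×I-2: JJ|Jj|jj
J/II-3 ? ·: JJ|Jj|jj
J/III-1 ? II-2×II-3: JJ|Jj|jj
⇒ J over [I-1,I-2,II-1,II-2,II-3,III-1]: 78 consistent

II-3 ∈ {Aa BB JJ, Aa BB Jj, Aa BB jj, Aa Bb JJ, Aa Bb Jj, Aa Bb jj}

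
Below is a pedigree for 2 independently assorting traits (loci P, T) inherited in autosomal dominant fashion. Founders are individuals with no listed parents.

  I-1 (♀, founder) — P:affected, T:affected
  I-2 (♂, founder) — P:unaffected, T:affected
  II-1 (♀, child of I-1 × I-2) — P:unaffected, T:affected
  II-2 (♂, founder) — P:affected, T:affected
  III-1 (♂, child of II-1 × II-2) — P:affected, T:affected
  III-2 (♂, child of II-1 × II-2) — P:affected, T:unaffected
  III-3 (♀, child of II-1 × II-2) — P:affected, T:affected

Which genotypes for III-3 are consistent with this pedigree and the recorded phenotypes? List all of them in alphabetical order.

III-3 ∈ {Pp TT, Pp Tt}

P/I-1 aff ·: Pp
P/I-2 un ·: pp
P/II-1 un I-1×I-2: pp
P/II-2 aff ·: Pp|PP
P/III-1 aff II-1×II-2: Pp
P/III-2 aff II-1×II-2: Pp
P/III-3 aff II-1×II-2: Pp
⇒ P over [I-1,I-2,II-1,II-2,III-1,III-2,III-3]: 2 consistent
T/I-1 aff ·: Tt|TT
T/I-2 aff ·: Tt|TT
T/II-1 aff I-1×I-2: Tt
T/II-2 aff ·: Tt
T/III-1 aff II-1×II-2: Tt|TT
T/III-2 un II-1×II-2: tt
T/III-3 aff II-1×II-2: Tt|TT
⇒ T over [I-1,I-2,II-1,II-2,III-1,III-2,III-3]: 12 consistent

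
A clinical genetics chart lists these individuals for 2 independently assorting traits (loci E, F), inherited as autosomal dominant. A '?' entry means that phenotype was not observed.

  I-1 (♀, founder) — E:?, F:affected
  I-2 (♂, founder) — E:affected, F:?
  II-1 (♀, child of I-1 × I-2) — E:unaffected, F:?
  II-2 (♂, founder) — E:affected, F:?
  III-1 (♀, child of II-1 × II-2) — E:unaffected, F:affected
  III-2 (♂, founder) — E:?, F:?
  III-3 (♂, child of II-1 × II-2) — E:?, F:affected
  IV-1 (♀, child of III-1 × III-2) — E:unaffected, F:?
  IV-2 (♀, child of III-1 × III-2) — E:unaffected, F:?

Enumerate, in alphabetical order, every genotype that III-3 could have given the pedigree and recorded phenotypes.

III-3 ∈ {Ee FF, Ee Ff, ee FF, ee Ff}

E/I-1 ? ·: ee|Ee
E/I-2 aff ·: Ee
E/II-1 un I-1×I-2: ee
E/II-2 aff ·: Ee
E/III-1 un II-1×II-2: ee
E/III-2 ? ·: ee|Ee
E/III-3 ? II-1×II-2: ee|Ee
E/IV-1 un III-1×III-2: ee
E/IV-2 un III-1×III-2: ee
⇒ E over [I-1,I-2,II-1,II-2,III-1,III-2,III-3,IV-1,IV-2]: 8 consistent
F/I-1 aff ·: Ff|FF
F/I-2 ? ·: ff|Ff|FF
F/II-1 ? I-1×I-2: ff|Ff|FF
F/II-2 ? ·: ff|Ff|FF
F/III-1 aff II-1×II-2: Ff|FF
F/III-2 ? ·: ff|Ff|FF
F/III-3 aff II-1×II-2: Ff|FF
F/IV-1 ? III-1×III-2: ff|Ff|FF
F/IV-2 ? III-1×III-2: ff|Ff|FF
⇒ F over [I-1,I-2,II-1,II-2,III-1,III-2,III-3,IV-1,IV-2]: 889 consistent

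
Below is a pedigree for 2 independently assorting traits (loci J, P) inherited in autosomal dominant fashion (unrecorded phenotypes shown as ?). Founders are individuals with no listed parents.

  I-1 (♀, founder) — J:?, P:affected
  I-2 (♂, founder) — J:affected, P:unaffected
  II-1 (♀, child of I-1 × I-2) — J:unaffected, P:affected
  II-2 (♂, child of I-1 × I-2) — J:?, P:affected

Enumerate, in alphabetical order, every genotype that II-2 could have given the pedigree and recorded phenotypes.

J/I-1 ? ·: jj|Jj
J/I-2 aff ·: Jj
J/II-1 un I-1×I-2: jj
J/II-2 ? I-1×I-2: jj|Jj|JJ
⇒ J over [I-1,I-2,II-1,II-2]: 5 consistent
P/I-1 aff ·: Pp|PP
P/I-2 un ·: pp
P/II-1 aff I-1×I-2: Pp
P/II-2 aff I-1×I-2: Pp
⇒ P over [I-1,I-2,II-1,II-2]: 2 consistent

II-2 ∈ {JJ Pp, Jj Pp, jj Pp}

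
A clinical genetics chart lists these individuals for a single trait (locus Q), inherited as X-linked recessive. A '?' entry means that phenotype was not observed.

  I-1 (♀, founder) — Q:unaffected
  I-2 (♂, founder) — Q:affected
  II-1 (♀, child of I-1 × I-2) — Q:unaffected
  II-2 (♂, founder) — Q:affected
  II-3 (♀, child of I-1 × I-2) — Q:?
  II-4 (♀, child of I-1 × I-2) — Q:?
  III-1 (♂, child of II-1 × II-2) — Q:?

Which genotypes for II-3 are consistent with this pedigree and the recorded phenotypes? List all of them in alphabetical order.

II-3 ∈ {X^QX^q, X^qX^q}

Q/I-1 un ·: X^QX^Q|X^QX^q
Q/I-2 aff ·: X^qY
Q/II-1 un I-1×I-2: X^QX^q
Q/II-2 aff ·: X^qY
Q/II-3 ? I-1×I-2: X^QX^q|X^qX^q
Q/II-4 ? I-1×I-2: X^QX^q|X^qX^q
Q/III-1 ? II-1×II-2: X^QY|X^qY
⇒ Q over [I-1,I-2,II-1,II-2,II-3,II-4,III-1]: 10 consistent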